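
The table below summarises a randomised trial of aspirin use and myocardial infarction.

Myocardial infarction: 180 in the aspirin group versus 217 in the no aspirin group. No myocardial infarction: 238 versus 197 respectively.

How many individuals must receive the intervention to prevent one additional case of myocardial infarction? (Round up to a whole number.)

Risk in treated group = 180/418 = 0.43062; risk in control = 217/414 = 0.52415.
Absolute risk reduction = 0.52415 − 0.43062 = 0.09353
NNT = 1 / ARR = 1 / 0.09353 = 10.691 → round up → 11

11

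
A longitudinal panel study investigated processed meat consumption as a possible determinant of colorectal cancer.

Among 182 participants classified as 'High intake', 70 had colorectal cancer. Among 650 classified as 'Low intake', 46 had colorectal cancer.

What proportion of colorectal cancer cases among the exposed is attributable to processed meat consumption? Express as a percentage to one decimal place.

From the description: a = 70, b = 112, c = 46, d = 604.
Risk in exposed = 70/182 = 0.38462; risk in unexposed = 46/650 = 0.07077.
RR = 0.38462/0.07077 = 5.43478
AR% = (RR − 1)/RR × 100 = (5.43478 − 1)/5.43478 × 100 = 81.6000%

81.6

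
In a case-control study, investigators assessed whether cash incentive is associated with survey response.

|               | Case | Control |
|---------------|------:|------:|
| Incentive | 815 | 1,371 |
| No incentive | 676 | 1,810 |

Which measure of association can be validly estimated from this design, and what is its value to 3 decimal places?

1.592

Cells: a = 815, b = 1371, c = 676, d = 1810.
This is a case-control study: participants were sampled on outcome status, so risks in the source population cannot be estimated directly — relative risk is not valid here. The odds ratio is the appropriate measure.
OR = (a·d)/(b·c) = (815 × 1810) / (1371 × 676) = 1475150 / 926796 = 1.59167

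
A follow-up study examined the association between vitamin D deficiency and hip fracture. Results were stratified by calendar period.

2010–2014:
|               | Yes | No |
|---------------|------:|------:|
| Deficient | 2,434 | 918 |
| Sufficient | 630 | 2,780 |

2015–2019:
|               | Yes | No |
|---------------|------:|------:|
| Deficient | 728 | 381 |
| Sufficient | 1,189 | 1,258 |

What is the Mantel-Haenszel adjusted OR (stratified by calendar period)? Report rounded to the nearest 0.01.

OR_MH = Σ(aᵢdᵢ/nᵢ) / Σ(bᵢcᵢ/nᵢ), where nᵢ is the stratum total.
Stratum 1 (2010–2014): n = 6762; a·d/n = 2434·2780/6762 = 1000.6684; b·c/n = 918·630/6762 = 85.5280
Stratum 2 (2015–2019): n = 3556; a·d/n = 728·1258/3556 = 257.5433; b·c/n = 381·1189/3556 = 127.3929
OR_MH = (1000.6684 + 257.5433) / (85.5280 + 127.3929) = 1258.2117 / 212.9208 = 5.90929

5.91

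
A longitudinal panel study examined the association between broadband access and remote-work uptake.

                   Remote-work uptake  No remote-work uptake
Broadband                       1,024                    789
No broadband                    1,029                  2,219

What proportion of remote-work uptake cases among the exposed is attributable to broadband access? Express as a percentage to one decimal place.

43.9

Cells: a = 1024, b = 789, c = 1029, d = 2219.
Risk in exposed = 1024/1813 = 0.56481; risk in unexposed = 1029/3248 = 0.31681.
RR = 0.56481/0.31681 = 1.78280
AR% = (RR − 1)/RR × 100 = (1.78280 − 1)/1.78280 × 100 = 43.9085%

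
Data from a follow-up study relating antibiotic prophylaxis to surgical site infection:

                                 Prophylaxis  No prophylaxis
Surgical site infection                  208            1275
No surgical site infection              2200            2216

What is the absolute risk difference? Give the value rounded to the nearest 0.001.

-0.279

Reading the table with exposure as columns: a = 208 (Prophylaxis, case), b = 2200 (Prophylaxis, non-case), c = 1275 (No prophylaxis, case), d = 2216.
Risk in exposed = 208/2408 = 0.086379; risk in unexposed = 1275/3491 = 0.365225.
Risk difference = 0.086379 − 0.365225 = -0.278846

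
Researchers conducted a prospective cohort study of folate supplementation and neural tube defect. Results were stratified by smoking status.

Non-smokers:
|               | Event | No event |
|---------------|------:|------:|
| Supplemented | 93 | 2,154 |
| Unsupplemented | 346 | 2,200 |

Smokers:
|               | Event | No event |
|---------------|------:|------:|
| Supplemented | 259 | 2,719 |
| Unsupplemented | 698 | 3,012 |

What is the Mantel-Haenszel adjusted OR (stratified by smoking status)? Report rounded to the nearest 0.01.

OR_MH = Σ(aᵢdᵢ/nᵢ) / Σ(bᵢcᵢ/nᵢ), where nᵢ is the stratum total.
Stratum 1 (Non-smokers): n = 4793; a·d/n = 93·2200/4793 = 42.6873; b·c/n = 2154·346/4793 = 155.4943
Stratum 2 (Smokers): n = 6688; a·d/n = 259·3012/6688 = 116.6429; b·c/n = 2719·698/6688 = 283.7712
OR_MH = (42.6873 + 116.6429) / (155.4943 + 283.7712) = 159.3302 / 439.2655 = 0.36272

0.36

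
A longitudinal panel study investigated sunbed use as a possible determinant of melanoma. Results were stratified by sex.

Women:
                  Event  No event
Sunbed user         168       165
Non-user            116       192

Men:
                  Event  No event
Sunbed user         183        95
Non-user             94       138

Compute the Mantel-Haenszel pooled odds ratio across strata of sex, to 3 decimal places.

2.108

OR_MH = Σ(aᵢdᵢ/nᵢ) / Σ(bᵢcᵢ/nᵢ), where nᵢ is the stratum total.
Stratum 1 (Women): n = 641; a·d/n = 168·192/641 = 50.3214; b·c/n = 165·116/641 = 29.8596
Stratum 2 (Men): n = 510; a·d/n = 183·138/510 = 49.5176; b·c/n = 95·94/510 = 17.5098
OR_MH = (50.3214 + 49.5176) / (29.8596 + 17.5098) = 99.8390 / 47.3694 = 2.10767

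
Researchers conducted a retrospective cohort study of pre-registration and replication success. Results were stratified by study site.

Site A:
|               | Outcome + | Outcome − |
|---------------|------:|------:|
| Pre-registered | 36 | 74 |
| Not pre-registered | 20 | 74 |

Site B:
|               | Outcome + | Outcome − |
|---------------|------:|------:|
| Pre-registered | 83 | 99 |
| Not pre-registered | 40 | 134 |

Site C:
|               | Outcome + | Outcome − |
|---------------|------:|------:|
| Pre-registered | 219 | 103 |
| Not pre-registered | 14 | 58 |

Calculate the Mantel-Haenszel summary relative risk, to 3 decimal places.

RR_MH = Σ(aᵢ·n₀ᵢ/nᵢ) / Σ(cᵢ·n₁ᵢ/nᵢ), with n₁ᵢ = aᵢ+bᵢ (exposed), n₀ᵢ = cᵢ+dᵢ (unexposed), nᵢ = n₁ᵢ+n₀ᵢ.
Stratum 1 (Site A): n₁ = 110, n₀ = 94, n = 204; a·n₀/n = 36·94/204 = 16.5882; c·n₁/n = 20·110/204 = 10.7843
Stratum 2 (Site B): n₁ = 182, n₀ = 174, n = 356; a·n₀/n = 83·174/356 = 40.5674; c·n₁/n = 40·182/356 = 20.4494
Stratum 3 (Site C): n₁ = 322, n₀ = 72, n = 394; a·n₀/n = 219·72/394 = 40.0203; c·n₁/n = 14·322/394 = 11.4416
RR_MH = (16.5882 + 40.5674 + 40.0203) / (10.7843 + 20.4494 + 11.4416) = 97.1760 / 42.6754 = 2.27710

2.277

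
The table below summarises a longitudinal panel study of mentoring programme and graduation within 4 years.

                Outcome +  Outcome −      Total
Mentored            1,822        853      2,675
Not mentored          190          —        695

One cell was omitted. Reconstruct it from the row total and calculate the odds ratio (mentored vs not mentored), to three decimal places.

5.677

The missing cell is in the unexposed row: 695 − 190 = 505.
So a = 1822, b = 853, c = 190, d = 505.
OR = (a·d)/(b·c) = (1822 × 505) / (853 × 190) = 920110 / 162070 = 5.67724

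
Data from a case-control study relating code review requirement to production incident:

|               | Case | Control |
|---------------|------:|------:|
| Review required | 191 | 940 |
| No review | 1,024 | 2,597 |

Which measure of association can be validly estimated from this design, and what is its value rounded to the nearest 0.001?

Cells: a = 191, b = 940, c = 1024, d = 2597.
This is a case-control study: participants were sampled on outcome status, so risks in the source population cannot be estimated directly — relative risk is not valid here. The odds ratio is the appropriate measure.
OR = (a·d)/(b·c) = (191 × 2597) / (940 × 1024) = 496027 / 962560 = 0.51532

0.515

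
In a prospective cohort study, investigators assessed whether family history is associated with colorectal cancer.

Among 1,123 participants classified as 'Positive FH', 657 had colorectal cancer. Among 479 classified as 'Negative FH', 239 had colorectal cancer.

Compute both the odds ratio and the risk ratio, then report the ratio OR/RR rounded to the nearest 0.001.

From the description: a = 657, b = 466, c = 239, d = 240.
OR = (657·240)/(466·239) = 157680/111374 = 1.41577
Risk in exposed = 657/1123 = 0.58504; risk in unexposed = 239/479 = 0.49896; RR = 1.17253
OR/RR = 1.41577 / 1.17253 = 1.20745
The outcome is not rare, so the OR lies further from 1 than the RR.

1.207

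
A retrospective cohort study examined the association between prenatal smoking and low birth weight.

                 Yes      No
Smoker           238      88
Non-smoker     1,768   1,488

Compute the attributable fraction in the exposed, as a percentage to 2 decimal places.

25.62

Cells: a = 238, b = 88, c = 1768, d = 1488.
Risk in exposed = 238/326 = 0.73006; risk in unexposed = 1768/3256 = 0.54300.
RR = 0.73006/0.54300 = 1.34450
AR% = (RR − 1)/RR × 100 = (1.34450 − 1)/1.34450 × 100 = 25.6230%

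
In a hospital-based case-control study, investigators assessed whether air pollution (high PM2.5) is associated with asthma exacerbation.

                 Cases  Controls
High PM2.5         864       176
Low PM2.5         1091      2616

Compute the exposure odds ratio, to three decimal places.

11.771

Cells: a = 864, b = 176, c = 1091, d = 2616.
OR = (a·d)/(b·c) = (864 × 2616) / (176 × 1091) = 2260224 / 192016 = 11.77102
The odds of asthma exacerbation are about 11.77 times as high in the high pm2.5 group.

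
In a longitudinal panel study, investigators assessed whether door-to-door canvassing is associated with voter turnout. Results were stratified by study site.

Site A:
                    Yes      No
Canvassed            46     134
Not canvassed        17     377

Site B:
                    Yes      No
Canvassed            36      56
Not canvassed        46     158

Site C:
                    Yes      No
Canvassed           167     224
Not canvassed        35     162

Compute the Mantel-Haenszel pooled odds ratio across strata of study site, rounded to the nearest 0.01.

3.67

OR_MH = Σ(aᵢdᵢ/nᵢ) / Σ(bᵢcᵢ/nᵢ), where nᵢ is the stratum total.
Stratum 1 (Site A): n = 574; a·d/n = 46·377/574 = 30.2125; b·c/n = 134·17/574 = 3.9686
Stratum 2 (Site B): n = 296; a·d/n = 36·158/296 = 19.2162; b·c/n = 56·46/296 = 8.7027
Stratum 3 (Site C): n = 588; a·d/n = 167·162/588 = 46.0102; b·c/n = 224·35/588 = 13.3333
OR_MH = (30.2125 + 19.2162 + 46.0102) / (3.9686 + 8.7027 + 13.3333) = 95.4390 / 26.0047 = 3.67007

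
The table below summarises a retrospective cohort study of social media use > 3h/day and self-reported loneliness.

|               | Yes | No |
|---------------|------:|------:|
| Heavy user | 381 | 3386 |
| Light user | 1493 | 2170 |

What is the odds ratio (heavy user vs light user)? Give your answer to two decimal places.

0.16

Cells: a = 381, b = 3386, c = 1493, d = 2170.
OR = (a·d)/(b·c) = (381 × 2170) / (3386 × 1493) = 826770 / 5055298 = 0.16355
Exposure is associated with lower odds of self-reported loneliness (OR = 0.16 < 1).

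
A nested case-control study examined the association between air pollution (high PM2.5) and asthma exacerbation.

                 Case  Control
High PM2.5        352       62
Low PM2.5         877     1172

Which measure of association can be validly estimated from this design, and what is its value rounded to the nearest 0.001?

Cells: a = 352, b = 62, c = 877, d = 1172.
This is a nested case-control study: participants were sampled on outcome status, so risks in the source population cannot be estimated directly — relative risk is not valid here. The odds ratio is the appropriate measure.
OR = (a·d)/(b·c) = (352 × 1172) / (62 × 877) = 412544 / 54374 = 7.58716

7.587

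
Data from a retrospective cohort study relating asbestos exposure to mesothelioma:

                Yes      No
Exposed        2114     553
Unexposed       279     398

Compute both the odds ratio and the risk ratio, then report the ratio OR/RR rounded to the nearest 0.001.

Cells: a = 2114, b = 553, c = 279, d = 398.
OR = (2114·398)/(553·279) = 841372/154287 = 5.45329
Risk in exposed = 2114/2667 = 0.79265; risk in unexposed = 279/677 = 0.41211; RR = 1.92339
OR/RR = 5.45329 / 1.92339 = 2.83526
The outcome is not rare, so the OR lies further from 1 than the RR.

2.835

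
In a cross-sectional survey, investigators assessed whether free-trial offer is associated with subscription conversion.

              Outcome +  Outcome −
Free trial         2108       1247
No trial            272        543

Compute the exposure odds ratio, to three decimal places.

Cells: a = 2108, b = 1247, c = 272, d = 543.
OR = (a·d)/(b·c) = (2108 × 543) / (1247 × 272) = 1144644 / 339184 = 3.37470
The odds of subscription conversion are about 3.37 times as high in the free trial group.

3.375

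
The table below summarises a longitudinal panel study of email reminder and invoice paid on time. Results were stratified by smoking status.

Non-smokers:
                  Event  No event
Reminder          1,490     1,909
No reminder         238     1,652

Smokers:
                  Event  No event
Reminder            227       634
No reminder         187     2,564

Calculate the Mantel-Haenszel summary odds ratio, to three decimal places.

5.277

OR_MH = Σ(aᵢdᵢ/nᵢ) / Σ(bᵢcᵢ/nᵢ), where nᵢ is the stratum total.
Stratum 1 (Non-smokers): n = 5289; a·d/n = 1490·1652/5289 = 465.3961; b·c/n = 1909·238/5289 = 85.9032
Stratum 2 (Smokers): n = 3612; a·d/n = 227·2564/3612 = 161.1373; b·c/n = 634·187/3612 = 32.8234
OR_MH = (465.3961 + 161.1373) / (85.9032 + 32.8234) = 626.5334 / 118.7266 = 5.27711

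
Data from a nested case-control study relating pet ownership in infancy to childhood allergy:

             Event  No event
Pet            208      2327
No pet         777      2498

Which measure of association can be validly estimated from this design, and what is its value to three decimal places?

0.287

Cells: a = 208, b = 2327, c = 777, d = 2498.
This is a nested case-control study: participants were sampled on outcome status, so risks in the source population cannot be estimated directly — relative risk is not valid here. The odds ratio is the appropriate measure.
OR = (a·d)/(b·c) = (208 × 2498) / (2327 × 777) = 519584 / 1808079 = 0.28737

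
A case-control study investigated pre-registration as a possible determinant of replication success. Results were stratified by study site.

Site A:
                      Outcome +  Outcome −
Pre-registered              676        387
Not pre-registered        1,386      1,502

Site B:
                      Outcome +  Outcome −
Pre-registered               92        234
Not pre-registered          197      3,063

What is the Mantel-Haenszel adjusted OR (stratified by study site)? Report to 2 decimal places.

OR_MH = Σ(aᵢdᵢ/nᵢ) / Σ(bᵢcᵢ/nᵢ), where nᵢ is the stratum total.
Stratum 1 (Site A): n = 3951; a·d/n = 676·1502/3951 = 256.9861; b·c/n = 387·1386/3951 = 135.7585
Stratum 2 (Site B): n = 3586; a·d/n = 92·3063/3586 = 78.5823; b·c/n = 234·197/3586 = 12.8550
OR_MH = (256.9861 + 78.5823) / (135.7585 + 12.8550) = 335.5683 / 148.6135 = 2.25799

2.26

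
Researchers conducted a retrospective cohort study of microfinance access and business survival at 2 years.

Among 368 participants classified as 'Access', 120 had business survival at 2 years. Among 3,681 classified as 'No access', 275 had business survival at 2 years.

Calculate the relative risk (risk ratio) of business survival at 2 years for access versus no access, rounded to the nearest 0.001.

From the description: a = 120, b = 248, c = 275, d = 3406.
Risk in exposed = 120/368 = 0.32609; risk in unexposed = 275/3681 = 0.07471.
RR = 0.32609 / 0.07471 = 4.36482
The risk among the exposed is 4.36 times that among the unexposed.

4.365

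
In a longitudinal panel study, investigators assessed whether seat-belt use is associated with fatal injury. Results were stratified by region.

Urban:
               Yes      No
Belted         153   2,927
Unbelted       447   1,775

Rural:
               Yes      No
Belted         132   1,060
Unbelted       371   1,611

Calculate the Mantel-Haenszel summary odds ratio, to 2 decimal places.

0.32

OR_MH = Σ(aᵢdᵢ/nᵢ) / Σ(bᵢcᵢ/nᵢ), where nᵢ is the stratum total.
Stratum 1 (Urban): n = 5302; a·d/n = 153·1775/5302 = 51.2212; b·c/n = 2927·447/5302 = 246.7690
Stratum 2 (Rural): n = 3174; a·d/n = 132·1611/3174 = 66.9981; b·c/n = 1060·371/3174 = 123.9004
OR_MH = (51.2212 + 66.9981) / (246.7690 + 123.9004) = 118.2193 / 370.6694 = 0.31893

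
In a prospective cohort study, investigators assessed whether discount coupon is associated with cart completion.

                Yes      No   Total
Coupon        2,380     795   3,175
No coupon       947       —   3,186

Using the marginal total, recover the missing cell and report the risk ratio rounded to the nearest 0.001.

The missing cell is in the unexposed row: 3186 − 947 = 2239.
So a = 2380, b = 795, c = 947, d = 2239.
RR = [a/(a+b)] / [c/(c+d)] = (2380/3175) / (947/3186) = 0.74961/0.29724 = 2.52191

2.522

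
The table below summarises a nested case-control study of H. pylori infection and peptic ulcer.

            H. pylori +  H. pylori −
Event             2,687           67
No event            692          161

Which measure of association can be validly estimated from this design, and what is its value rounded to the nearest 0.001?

Reading the table with exposure as columns: a = 2687 (H. pylori +, case), b = 692 (H. pylori +, non-case), c = 67 (H. pylori −, case), d = 161.
This is a nested case-control study: participants were sampled on outcome status, so risks in the source population cannot be estimated directly — relative risk is not valid here. The odds ratio is the appropriate measure.
OR = (a·d)/(b·c) = (2687 × 161) / (692 × 67) = 432607 / 46364 = 9.33067

9.331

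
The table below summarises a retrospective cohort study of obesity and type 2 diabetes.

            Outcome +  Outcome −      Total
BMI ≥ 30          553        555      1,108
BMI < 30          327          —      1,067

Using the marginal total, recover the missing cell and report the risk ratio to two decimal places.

The missing cell is in the unexposed row: 1067 − 327 = 740.
So a = 553, b = 555, c = 327, d = 740.
RR = [a/(a+b)] / [c/(c+d)] = (553/1108) / (327/1067) = 0.49910/0.30647 = 1.62855

1.63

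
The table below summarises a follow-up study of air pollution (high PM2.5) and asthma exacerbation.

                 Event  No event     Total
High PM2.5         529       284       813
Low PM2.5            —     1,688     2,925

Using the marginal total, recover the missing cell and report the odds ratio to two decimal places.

2.54

The missing cell is in the unexposed row: 2925 − 1688 = 1237.
So a = 529, b = 284, c = 1237, d = 1688.
OR = (a·d)/(b·c) = (529 × 1688) / (284 × 1237) = 892952 / 351308 = 2.54179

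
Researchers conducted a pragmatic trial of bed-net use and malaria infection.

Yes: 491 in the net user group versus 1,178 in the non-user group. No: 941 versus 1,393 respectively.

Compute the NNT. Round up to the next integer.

9

Risk in treated group = 491/1432 = 0.34288; risk in control = 1178/2571 = 0.45819.
Absolute risk reduction = 0.45819 − 0.34288 = 0.11531
NNT = 1 / ARR = 1 / 0.11531 = 8.672 → round up → 9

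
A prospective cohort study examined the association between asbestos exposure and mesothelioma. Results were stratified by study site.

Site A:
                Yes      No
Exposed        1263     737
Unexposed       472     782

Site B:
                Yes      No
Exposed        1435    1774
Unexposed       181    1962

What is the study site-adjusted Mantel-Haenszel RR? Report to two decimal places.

2.66

RR_MH = Σ(aᵢ·n₀ᵢ/nᵢ) / Σ(cᵢ·n₁ᵢ/nᵢ), with n₁ᵢ = aᵢ+bᵢ (exposed), n₀ᵢ = cᵢ+dᵢ (unexposed), nᵢ = n₁ᵢ+n₀ᵢ.
Stratum 1 (Site A): n₁ = 2000, n₀ = 1254, n = 3254; a·n₀/n = 1263·1254/3254 = 486.7246; c·n₁/n = 472·2000/3254 = 290.1045
Stratum 2 (Site B): n₁ = 3209, n₀ = 2143, n = 5352; a·n₀/n = 1435·2143/5352 = 574.5899; c·n₁/n = 181·3209/5352 = 108.5256
RR_MH = (486.7246 + 574.5899) / (290.1045 + 108.5256) = 1061.3145 / 398.6301 = 2.66240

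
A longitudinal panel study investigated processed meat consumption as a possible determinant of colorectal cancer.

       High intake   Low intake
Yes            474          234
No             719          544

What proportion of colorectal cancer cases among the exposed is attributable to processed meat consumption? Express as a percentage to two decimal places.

Reading the table with exposure as columns: a = 474 (High intake, case), b = 719 (High intake, non-case), c = 234 (Low intake, case), d = 544.
Risk in exposed = 474/1193 = 0.39732; risk in unexposed = 234/778 = 0.30077.
RR = 0.39732/0.30077 = 1.32100
AR% = (RR − 1)/RR × 100 = (1.32100 − 1)/1.32100 × 100 = 24.2996%

24.30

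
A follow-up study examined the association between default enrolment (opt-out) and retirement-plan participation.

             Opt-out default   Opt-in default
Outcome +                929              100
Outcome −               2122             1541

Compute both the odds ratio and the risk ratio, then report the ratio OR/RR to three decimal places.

Reading the table with exposure as columns: a = 929 (Opt-out default, case), b = 2122 (Opt-out default, non-case), c = 100 (Opt-in default, case), d = 1541.
OR = (929·1541)/(2122·100) = 1431589/212200 = 6.74641
Risk in exposed = 929/3051 = 0.30449; risk in unexposed = 100/1641 = 0.06094; RR = 4.99669
OR/RR = 6.74641 / 4.99669 = 1.35018
The outcome is not rare, so the OR lies further from 1 than the RR.

1.350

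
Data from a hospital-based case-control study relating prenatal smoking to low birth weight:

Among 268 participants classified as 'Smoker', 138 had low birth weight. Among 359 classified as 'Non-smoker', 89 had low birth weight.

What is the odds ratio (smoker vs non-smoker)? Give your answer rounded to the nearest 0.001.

From the description: a = 138, b = 130, c = 89, d = 270.
OR = (a·d)/(b·c) = (138 × 270) / (130 × 89) = 37260 / 11570 = 3.22040
The odds of low birth weight are about 3.22 times as high in the smoker group.

3.220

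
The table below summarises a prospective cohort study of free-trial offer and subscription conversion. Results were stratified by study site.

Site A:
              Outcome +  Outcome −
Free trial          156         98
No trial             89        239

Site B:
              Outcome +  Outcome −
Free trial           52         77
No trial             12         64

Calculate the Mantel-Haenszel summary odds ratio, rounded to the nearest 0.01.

OR_MH = Σ(aᵢdᵢ/nᵢ) / Σ(bᵢcᵢ/nᵢ), where nᵢ is the stratum total.
Stratum 1 (Site A): n = 582; a·d/n = 156·239/582 = 64.0619; b·c/n = 98·89/582 = 14.9863
Stratum 2 (Site B): n = 205; a·d/n = 52·64/205 = 16.2341; b·c/n = 77·12/205 = 4.5073
OR_MH = (64.0619 + 16.2341) / (14.9863 + 4.5073) = 80.2960 / 19.4936 = 4.11910

4.12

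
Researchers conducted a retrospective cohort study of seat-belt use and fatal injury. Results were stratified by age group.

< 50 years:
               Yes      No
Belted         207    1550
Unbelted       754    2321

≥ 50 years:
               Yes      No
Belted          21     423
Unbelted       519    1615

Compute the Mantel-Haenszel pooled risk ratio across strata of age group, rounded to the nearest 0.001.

0.410

RR_MH = Σ(aᵢ·n₀ᵢ/nᵢ) / Σ(cᵢ·n₁ᵢ/nᵢ), with n₁ᵢ = aᵢ+bᵢ (exposed), n₀ᵢ = cᵢ+dᵢ (unexposed), nᵢ = n₁ᵢ+n₀ᵢ.
Stratum 1 (< 50 years): n₁ = 1757, n₀ = 3075, n = 4832; a·n₀/n = 207·3075/4832 = 131.7312; c·n₁/n = 754·1757/4832 = 274.1676
Stratum 2 (≥ 50 years): n₁ = 444, n₀ = 2134, n = 2578; a·n₀/n = 21·2134/2578 = 17.3832; c·n₁/n = 519·444/2578 = 89.3856
RR_MH = (131.7312 + 17.3832) / (274.1676 + 89.3856) = 149.1144 / 363.5532 = 0.41016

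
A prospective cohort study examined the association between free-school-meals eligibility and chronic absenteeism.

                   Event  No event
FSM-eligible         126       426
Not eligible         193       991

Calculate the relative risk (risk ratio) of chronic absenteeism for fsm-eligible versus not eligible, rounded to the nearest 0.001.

Cells: a = 126, b = 426, c = 193, d = 991.
Risk in exposed = 126/552 = 0.22826; risk in unexposed = 193/1184 = 0.16301.
RR = 0.22826 / 0.16301 = 1.40032
The risk among the exposed is 1.40 times that among the unexposed.

1.400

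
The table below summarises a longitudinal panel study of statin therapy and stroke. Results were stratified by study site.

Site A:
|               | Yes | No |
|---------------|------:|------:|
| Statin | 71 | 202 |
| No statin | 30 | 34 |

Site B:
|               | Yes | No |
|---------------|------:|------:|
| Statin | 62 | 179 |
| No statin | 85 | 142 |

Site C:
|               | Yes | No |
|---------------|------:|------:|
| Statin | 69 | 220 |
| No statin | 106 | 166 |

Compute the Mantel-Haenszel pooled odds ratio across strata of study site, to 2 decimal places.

0.50

OR_MH = Σ(aᵢdᵢ/nᵢ) / Σ(bᵢcᵢ/nᵢ), where nᵢ is the stratum total.
Stratum 1 (Site A): n = 337; a·d/n = 71·34/337 = 7.1632; b·c/n = 202·30/337 = 17.9822
Stratum 2 (Site B): n = 468; a·d/n = 62·142/468 = 18.8120; b·c/n = 179·85/468 = 32.5107
Stratum 3 (Site C): n = 561; a·d/n = 69·166/561 = 20.4171; b·c/n = 220·106/561 = 41.5686
OR_MH = (7.1632 + 18.8120 + 20.4171) / (17.9822 + 32.5107 + 41.5686) = 46.3923 / 92.0615 = 0.50393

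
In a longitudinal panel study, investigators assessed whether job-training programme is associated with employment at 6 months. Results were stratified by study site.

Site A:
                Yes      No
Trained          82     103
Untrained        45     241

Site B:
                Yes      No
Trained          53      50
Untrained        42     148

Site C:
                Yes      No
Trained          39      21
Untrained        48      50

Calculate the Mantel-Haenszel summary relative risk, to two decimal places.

RR_MH = Σ(aᵢ·n₀ᵢ/nᵢ) / Σ(cᵢ·n₁ᵢ/nᵢ), with n₁ᵢ = aᵢ+bᵢ (exposed), n₀ᵢ = cᵢ+dᵢ (unexposed), nᵢ = n₁ᵢ+n₀ᵢ.
Stratum 1 (Site A): n₁ = 185, n₀ = 286, n = 471; a·n₀/n = 82·286/471 = 49.7919; c·n₁/n = 45·185/471 = 17.6752
Stratum 2 (Site B): n₁ = 103, n₀ = 190, n = 293; a·n₀/n = 53·190/293 = 34.3686; c·n₁/n = 42·103/293 = 14.7645
Stratum 3 (Site C): n₁ = 60, n₀ = 98, n = 158; a·n₀/n = 39·98/158 = 24.1899; c·n₁/n = 48·60/158 = 18.2278
RR_MH = (49.7919 + 34.3686 + 24.1899) / (17.6752 + 14.7645 + 18.2278) = 108.3504 / 50.6675 = 2.13846

2.14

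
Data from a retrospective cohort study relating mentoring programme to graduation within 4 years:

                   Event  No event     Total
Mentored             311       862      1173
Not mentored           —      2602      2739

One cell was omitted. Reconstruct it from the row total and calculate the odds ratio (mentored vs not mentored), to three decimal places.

6.852

The missing cell is in the unexposed row: 2739 − 2602 = 137.
So a = 311, b = 862, c = 137, d = 2602.
OR = (a·d)/(b·c) = (311 × 2602) / (862 × 137) = 809222 / 118094 = 6.85235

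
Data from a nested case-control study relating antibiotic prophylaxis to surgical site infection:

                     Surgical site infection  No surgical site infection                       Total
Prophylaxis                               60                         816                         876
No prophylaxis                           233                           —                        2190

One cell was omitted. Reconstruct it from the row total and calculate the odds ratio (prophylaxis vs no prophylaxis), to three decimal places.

0.618

The missing cell is in the unexposed row: 2190 − 233 = 1957.
So a = 60, b = 816, c = 233, d = 1957.
OR = (a·d)/(b·c) = (60 × 1957) / (816 × 233) = 117420 / 190128 = 0.61758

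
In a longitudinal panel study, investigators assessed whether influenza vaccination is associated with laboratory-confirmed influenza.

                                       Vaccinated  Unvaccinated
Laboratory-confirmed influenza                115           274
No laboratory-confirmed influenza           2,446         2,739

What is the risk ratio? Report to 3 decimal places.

0.494

Reading the table with exposure as columns: a = 115 (Vaccinated, case), b = 2446 (Vaccinated, non-case), c = 274 (Unvaccinated, case), d = 2739.
Risk in exposed = 115/2561 = 0.04490; risk in unexposed = 274/3013 = 0.09094.
RR = 0.04490 / 0.09094 = 0.49378
The risk is 51% lower among the exposed than among the unexposed.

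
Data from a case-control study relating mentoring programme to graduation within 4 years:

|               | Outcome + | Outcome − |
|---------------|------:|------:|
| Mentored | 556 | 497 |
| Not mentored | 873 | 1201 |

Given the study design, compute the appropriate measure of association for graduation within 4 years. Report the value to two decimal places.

1.54

Cells: a = 556, b = 497, c = 873, d = 1201.
This is a case-control study: participants were sampled on outcome status, so risks in the source population cannot be estimated directly — relative risk is not valid here. The odds ratio is the appropriate measure.
OR = (a·d)/(b·c) = (556 × 1201) / (497 × 873) = 667756 / 433881 = 1.53903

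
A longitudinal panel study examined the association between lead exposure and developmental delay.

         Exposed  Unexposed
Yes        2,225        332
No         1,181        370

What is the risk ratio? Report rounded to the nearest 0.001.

1.381

Reading the table with exposure as columns: a = 2225 (Exposed, case), b = 1181 (Exposed, non-case), c = 332 (Unexposed, case), d = 370.
Risk in exposed = 2225/3406 = 0.65326; risk in unexposed = 332/702 = 0.47293.
RR = 0.65326 / 0.47293 = 1.38129
The risk among the exposed is 1.38 times that among the unexposed.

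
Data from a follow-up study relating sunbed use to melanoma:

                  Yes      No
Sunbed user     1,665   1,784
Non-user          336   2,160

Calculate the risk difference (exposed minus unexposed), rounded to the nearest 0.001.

0.348

Cells: a = 1665, b = 1784, c = 336, d = 2160.
Risk in exposed = 1665/3449 = 0.482749; risk in unexposed = 336/2496 = 0.134615.
Risk difference = 0.482749 − 0.134615 = 0.348133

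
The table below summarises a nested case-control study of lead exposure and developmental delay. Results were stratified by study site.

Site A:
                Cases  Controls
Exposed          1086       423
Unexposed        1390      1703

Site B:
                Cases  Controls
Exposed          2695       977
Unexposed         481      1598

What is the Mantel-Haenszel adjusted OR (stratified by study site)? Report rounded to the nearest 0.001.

OR_MH = Σ(aᵢdᵢ/nᵢ) / Σ(bᵢcᵢ/nᵢ), where nᵢ is the stratum total.
Stratum 1 (Site A): n = 4602; a·d/n = 1086·1703/4602 = 401.8814; b·c/n = 423·1390/4602 = 127.7640
Stratum 2 (Site B): n = 5751; a·d/n = 2695·1598/5751 = 748.8454; b·c/n = 977·481/5751 = 81.7140
OR_MH = (401.8814 + 748.8454) / (127.7640 + 81.7140) = 1150.7268 / 209.4780 = 5.49331

5.493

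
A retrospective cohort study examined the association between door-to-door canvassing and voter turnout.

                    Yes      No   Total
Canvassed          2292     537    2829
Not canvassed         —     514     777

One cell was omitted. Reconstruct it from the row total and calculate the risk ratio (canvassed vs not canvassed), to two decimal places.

The missing cell is in the unexposed row: 777 − 514 = 263.
So a = 2292, b = 537, c = 263, d = 514.
RR = [a/(a+b)] / [c/(c+d)] = (2292/2829) / (263/777) = 0.81018/0.33848 = 2.39357

2.39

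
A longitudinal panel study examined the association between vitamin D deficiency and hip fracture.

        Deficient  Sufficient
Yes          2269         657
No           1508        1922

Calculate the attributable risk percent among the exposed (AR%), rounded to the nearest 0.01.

57.59

Reading the table with exposure as columns: a = 2269 (Deficient, case), b = 1508 (Deficient, non-case), c = 657 (Sufficient, case), d = 1922.
Risk in exposed = 2269/3777 = 0.60074; risk in unexposed = 657/2579 = 0.25475.
RR = 0.60074/0.25475 = 2.35816
AR% = (RR − 1)/RR × 100 = (2.35816 − 1)/2.35816 × 100 = 57.5941%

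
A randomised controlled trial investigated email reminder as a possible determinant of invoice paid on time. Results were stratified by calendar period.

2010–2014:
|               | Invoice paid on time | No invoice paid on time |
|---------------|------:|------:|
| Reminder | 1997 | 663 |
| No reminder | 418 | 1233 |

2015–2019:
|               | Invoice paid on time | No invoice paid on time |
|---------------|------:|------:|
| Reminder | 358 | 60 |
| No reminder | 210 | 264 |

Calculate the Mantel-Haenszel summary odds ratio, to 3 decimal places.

OR_MH = Σ(aᵢdᵢ/nᵢ) / Σ(bᵢcᵢ/nᵢ), where nᵢ is the stratum total.
Stratum 1 (2010–2014): n = 4311; a·d/n = 1997·1233/4311 = 571.1670; b·c/n = 663·418/4311 = 64.2853
Stratum 2 (2015–2019): n = 892; a·d/n = 358·264/892 = 105.9552; b·c/n = 60·210/892 = 14.1256
OR_MH = (571.1670 + 105.9552) / (64.2853 + 14.1256) = 677.1222 / 78.4109 = 8.63556

8.636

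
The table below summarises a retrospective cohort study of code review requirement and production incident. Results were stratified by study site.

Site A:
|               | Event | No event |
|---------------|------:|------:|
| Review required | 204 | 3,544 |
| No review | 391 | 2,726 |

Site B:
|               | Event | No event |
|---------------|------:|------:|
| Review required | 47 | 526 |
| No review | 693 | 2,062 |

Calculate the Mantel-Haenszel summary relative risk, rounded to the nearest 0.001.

RR_MH = Σ(aᵢ·n₀ᵢ/nᵢ) / Σ(cᵢ·n₁ᵢ/nᵢ), with n₁ᵢ = aᵢ+bᵢ (exposed), n₀ᵢ = cᵢ+dᵢ (unexposed), nᵢ = n₁ᵢ+n₀ᵢ.
Stratum 1 (Site A): n₁ = 3748, n₀ = 3117, n = 6865; a·n₀/n = 204·3117/6865 = 92.6246; c·n₁/n = 391·3748/6865 = 213.4695
Stratum 2 (Site B): n₁ = 573, n₀ = 2755, n = 3328; a·n₀/n = 47·2755/3328 = 38.9078; c·n₁/n = 693·573/3328 = 119.3176
RR_MH = (92.6246 + 38.9078) / (213.4695 + 119.3176) = 131.5324 / 332.7871 = 0.39524

0.395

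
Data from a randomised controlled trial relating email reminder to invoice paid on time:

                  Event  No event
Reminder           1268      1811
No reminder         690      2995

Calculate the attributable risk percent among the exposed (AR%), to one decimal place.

54.5

Cells: a = 1268, b = 1811, c = 690, d = 2995.
Risk in exposed = 1268/3079 = 0.41182; risk in unexposed = 690/3685 = 0.18725.
RR = 0.41182/0.18725 = 2.19937
AR% = (RR − 1)/RR × 100 = (2.19937 − 1)/2.19937 × 100 = 54.5324%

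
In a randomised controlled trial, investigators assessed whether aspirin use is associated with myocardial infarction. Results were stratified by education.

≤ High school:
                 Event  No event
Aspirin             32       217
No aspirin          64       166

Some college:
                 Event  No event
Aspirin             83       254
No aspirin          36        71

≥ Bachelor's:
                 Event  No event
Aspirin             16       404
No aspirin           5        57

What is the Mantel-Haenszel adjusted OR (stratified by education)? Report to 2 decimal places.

OR_MH = Σ(aᵢdᵢ/nᵢ) / Σ(bᵢcᵢ/nᵢ), where nᵢ is the stratum total.
Stratum 1 (≤ High school): n = 479; a·d/n = 32·166/479 = 11.0898; b·c/n = 217·64/479 = 28.9937
Stratum 2 (Some college): n = 444; a·d/n = 83·71/444 = 13.2725; b·c/n = 254·36/444 = 20.5946
Stratum 3 (≥ Bachelor's): n = 482; a·d/n = 16·57/482 = 1.8921; b·c/n = 404·5/482 = 4.1909
OR_MH = (11.0898 + 13.2725 + 1.8921) / (28.9937 + 20.5946 + 4.1909) = 26.2544 / 53.7792 = 0.48819

0.49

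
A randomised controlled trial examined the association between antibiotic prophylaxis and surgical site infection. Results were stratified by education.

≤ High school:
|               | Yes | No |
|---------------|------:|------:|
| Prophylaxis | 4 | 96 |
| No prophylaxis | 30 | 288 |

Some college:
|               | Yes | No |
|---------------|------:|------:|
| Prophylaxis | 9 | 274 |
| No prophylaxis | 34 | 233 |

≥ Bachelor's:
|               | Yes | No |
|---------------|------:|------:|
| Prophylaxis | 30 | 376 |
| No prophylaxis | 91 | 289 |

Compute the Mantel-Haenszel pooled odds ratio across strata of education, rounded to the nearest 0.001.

0.261

OR_MH = Σ(aᵢdᵢ/nᵢ) / Σ(bᵢcᵢ/nᵢ), where nᵢ is the stratum total.
Stratum 1 (≤ High school): n = 418; a·d/n = 4·288/418 = 2.7560; b·c/n = 96·30/418 = 6.8900
Stratum 2 (Some college): n = 550; a·d/n = 9·233/550 = 3.8127; b·c/n = 274·34/550 = 16.9382
Stratum 3 (≥ Bachelor's): n = 786; a·d/n = 30·289/786 = 11.0305; b·c/n = 376·91/786 = 43.5318
OR_MH = (2.7560 + 3.8127 + 11.0305) / (6.8900 + 16.9382 + 43.5318) = 17.5992 / 67.3599 = 0.26127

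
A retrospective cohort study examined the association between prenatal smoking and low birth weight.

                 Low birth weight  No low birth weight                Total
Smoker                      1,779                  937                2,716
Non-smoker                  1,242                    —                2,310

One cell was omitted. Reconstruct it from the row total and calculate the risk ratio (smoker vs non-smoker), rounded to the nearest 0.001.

1.218

The missing cell is in the unexposed row: 2310 − 1242 = 1068.
So a = 1779, b = 937, c = 1242, d = 1068.
RR = [a/(a+b)] / [c/(c+d)] = (1779/2716) / (1242/2310) = 0.65501/0.53766 = 1.21825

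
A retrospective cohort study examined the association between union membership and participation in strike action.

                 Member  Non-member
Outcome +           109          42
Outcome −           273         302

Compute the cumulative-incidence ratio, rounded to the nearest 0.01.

2.34

Reading the table with exposure as columns: a = 109 (Member, case), b = 273 (Member, non-case), c = 42 (Non-member, case), d = 302.
Risk in exposed = 109/382 = 0.28534; risk in unexposed = 42/344 = 0.12209.
RR = 0.28534 / 0.12209 = 2.33707
The risk among the exposed is 2.34 times that among the unexposed.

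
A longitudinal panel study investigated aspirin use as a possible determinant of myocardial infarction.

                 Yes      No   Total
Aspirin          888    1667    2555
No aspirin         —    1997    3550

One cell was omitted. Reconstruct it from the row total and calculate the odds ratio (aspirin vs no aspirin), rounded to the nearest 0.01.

The missing cell is in the unexposed row: 3550 − 1997 = 1553.
So a = 888, b = 1667, c = 1553, d = 1997.
OR = (a·d)/(b·c) = (888 × 1997) / (1667 × 1553) = 1773336 / 2588851 = 0.68499

0.68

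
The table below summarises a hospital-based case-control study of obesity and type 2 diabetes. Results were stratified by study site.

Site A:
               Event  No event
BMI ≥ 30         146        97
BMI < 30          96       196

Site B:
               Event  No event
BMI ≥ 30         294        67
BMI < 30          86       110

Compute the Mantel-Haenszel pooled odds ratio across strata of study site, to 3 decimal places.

OR_MH = Σ(aᵢdᵢ/nᵢ) / Σ(bᵢcᵢ/nᵢ), where nᵢ is the stratum total.
Stratum 1 (Site A): n = 535; a·d/n = 146·196/535 = 53.4879; b·c/n = 97·96/535 = 17.4056
Stratum 2 (Site B): n = 557; a·d/n = 294·110/557 = 58.0610; b·c/n = 67·86/557 = 10.3447
OR_MH = (53.4879 + 58.0610) / (17.4056 + 10.3447) = 111.5489 / 27.7503 = 4.01973

4.020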